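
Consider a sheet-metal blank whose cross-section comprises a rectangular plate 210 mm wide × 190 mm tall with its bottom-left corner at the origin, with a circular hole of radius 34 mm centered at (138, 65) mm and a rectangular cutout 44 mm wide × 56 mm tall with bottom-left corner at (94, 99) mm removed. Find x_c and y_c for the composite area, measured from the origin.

plate: A = 210 × 190 = 39900.00, centroid at (105.00, 95.00).
hole 1: A = −π·34² = -3631.68, centroid at (138.00, 65.00).
hole 2: A = −(44 × 56) = -2464.00, centroid at (116.00, 127.00).
ΣA = 33804.32 mm², ΣAx_c = 3402504.01 mm³, ΣAy_c = 3241512.73 mm³.
x_c = 3402504.01/33804.32 = 100.65 mm; y_c = 3241512.73/33804.32 = 95.89 mm.

x_c = 100.65 mm, y_c = 95.89 mm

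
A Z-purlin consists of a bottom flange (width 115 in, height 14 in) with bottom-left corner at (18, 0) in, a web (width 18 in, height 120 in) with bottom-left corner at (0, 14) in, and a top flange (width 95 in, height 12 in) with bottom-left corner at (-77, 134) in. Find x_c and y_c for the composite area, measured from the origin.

x_c = 21.87 in, y_c = 67.35 in

bottom flange: A = 115 × 14 = 1610.00, centroid at (75.50, 7.00).
web: A = 18 × 120 = 2160.00, centroid at (9.00, 74.00).
top flange: A = 95 × 12 = 1140.00, centroid at (-29.50, 140.00).
ΣA = 4910.00 in²
ΣAx_c = (1610.00)(75.50) + (2160.00)(9.00) + (1140.00)(-29.50) = 107365.00 in³
ΣAy_c = (1610.00)(7.00) + (2160.00)(74.00) + (1140.00)(140.00) = 330710.00 in³
x_c = 107365.00 / 4910.00 = 21.87 in
y_c = 330710.00 / 4910.00 = 67.35 in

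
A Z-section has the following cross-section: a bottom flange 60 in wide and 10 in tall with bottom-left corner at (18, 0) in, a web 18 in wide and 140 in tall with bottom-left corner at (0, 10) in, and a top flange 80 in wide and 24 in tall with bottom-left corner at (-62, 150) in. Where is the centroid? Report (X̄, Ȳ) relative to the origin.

X̄ = 1.83 in, Ȳ = 102.31 in

Part | A | x̄ᵢ | ȳᵢ | A·x̄ᵢ | A·ȳᵢ
bottom flange | 600.00 | 48.00 | 5.00 | 28800.00 | 3000.00
web | 2520.00 | 9.00 | 80.00 | 22680.00 | 201600.00
top flange | 1920.00 | -22.00 | 162.00 | -42240.00 | 311040.00
Σ | 5040.00 |  |  | 9240.00 | 515640.00
X̄ = 9240.00 / 5040.00 = 1.83 in
Ȳ = 515640.00 / 5040.00 = 102.31 in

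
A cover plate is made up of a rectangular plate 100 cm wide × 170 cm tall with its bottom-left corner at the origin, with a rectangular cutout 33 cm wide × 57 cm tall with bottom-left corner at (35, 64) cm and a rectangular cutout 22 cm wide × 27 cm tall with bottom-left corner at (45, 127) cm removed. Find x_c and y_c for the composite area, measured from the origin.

x_c = 49.56 cm, y_c = 81.76 cm

plate: A = 100 × 170 = 17000.00, centroid at (50.00, 85.00).
hole 1: A = −(33 × 57) = -1881.00, centroid at (51.50, 92.50).
hole 2: A = −(22 × 27) = -594.00, centroid at (56.00, 140.50).
ΣA = 14525.00 cm²
ΣAx_c = (17000.00)(50.00) + (-1881.00)(51.50) + (-594.00)(56.00) = 719864.50 cm³
ΣAy_c = (17000.00)(85.00) + (-1881.00)(92.50) + (-594.00)(140.50) = 1187550.50 cm³
x_c = 719864.50 / 14525.00 = 49.56 cm
y_c = 1187550.50 / 14525.00 = 81.76 cm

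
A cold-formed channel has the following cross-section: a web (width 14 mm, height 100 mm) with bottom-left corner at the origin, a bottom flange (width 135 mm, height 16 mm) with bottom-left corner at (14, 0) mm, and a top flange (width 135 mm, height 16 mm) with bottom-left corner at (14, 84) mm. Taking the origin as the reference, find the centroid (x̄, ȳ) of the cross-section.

x̄ = 63.27 mm, ȳ = 50.00 mm

web: A = 14 × 100 = 1400.00, centroid at (7.00, 50.00).
bottom flange: A = 135 × 16 = 2160.00, centroid at (81.50, 8.00).
top flange: A = 135 × 16 = 2160.00, centroid at (81.50, 92.00).
ΣA = 5720.00 mm²
ΣAx̄ = (1400.00)(7.00) + (2160.00)(81.50) + (2160.00)(81.50) = 361880.00 mm³
ΣAȳ = (1400.00)(50.00) + (2160.00)(8.00) + (2160.00)(92.00) = 286000.00 mm³
x̄ = 361880.00 / 5720.00 = 63.27 mm
ȳ = 286000.00 / 5720.00 = 50.00 mm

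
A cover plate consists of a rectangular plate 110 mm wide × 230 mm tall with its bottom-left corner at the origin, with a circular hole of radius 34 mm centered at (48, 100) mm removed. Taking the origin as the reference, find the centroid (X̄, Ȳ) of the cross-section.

plate: A = 110 × 230 = 25300.00, centroid at (55.00, 115.00).
hole: A = −π·34² = -3631.68, centroid at (48.00, 100.00).
ΣA = 21668.32 mm²
ΣAX̄ = (25300.00)(55.00) + (-3631.68)(48.00) = 1217179.31 mm³
ΣAȲ = (25300.00)(115.00) + (-3631.68)(100.00) = 2546331.89 mm³
X̄ = 1217179.31 / 21668.32 = 56.17 mm
Ȳ = 2546331.89 / 21668.32 = 117.51 mm

X̄ = 56.17 mm, Ȳ = 117.51 mm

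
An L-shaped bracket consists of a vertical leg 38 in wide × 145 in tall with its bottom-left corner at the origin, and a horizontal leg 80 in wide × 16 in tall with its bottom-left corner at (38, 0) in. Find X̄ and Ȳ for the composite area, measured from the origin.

X̄ = 30.12 in, Ȳ = 60.34 in

vertical leg: A = 38 × 145 = 5510.00, centroid at (19.00, 72.50).
horizontal leg: A = 80 × 16 = 1280.00, centroid at (78.00, 8.00).
ΣA = 6790.00 in²
ΣAX̄ = (5510.00)(19.00) + (1280.00)(78.00) = 204530.00 in³
ΣAȲ = (5510.00)(72.50) + (1280.00)(8.00) = 409715.00 in³
X̄ = 204530.00 / 6790.00 = 30.12 in
Ȳ = 409715.00 / 6790.00 = 60.34 in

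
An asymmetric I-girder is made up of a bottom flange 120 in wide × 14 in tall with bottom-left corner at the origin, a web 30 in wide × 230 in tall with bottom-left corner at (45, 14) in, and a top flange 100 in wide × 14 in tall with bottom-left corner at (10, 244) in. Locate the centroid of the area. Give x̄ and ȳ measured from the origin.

x̄ = 60.00 in, ȳ = 125.58 in

bottom flange: A = 120 × 14 = 1680.00, centroid at (60.00, 7.00).
web: A = 30 × 230 = 6900.00, centroid at (60.00, 129.00).
top flange: A = 100 × 14 = 1400.00, centroid at (60.00, 251.00).
ΣA = 9980.00 in²
ΣAx̄ = (1680.00)(60.00) + (6900.00)(60.00) + (1400.00)(60.00) = 598800.00 in³
ΣAȳ = (1680.00)(7.00) + (6900.00)(129.00) + (1400.00)(251.00) = 1253260.00 in³
x̄ = 598800.00 / 9980.00 = 60.00 in
ȳ = 1253260.00 / 9980.00 = 125.58 in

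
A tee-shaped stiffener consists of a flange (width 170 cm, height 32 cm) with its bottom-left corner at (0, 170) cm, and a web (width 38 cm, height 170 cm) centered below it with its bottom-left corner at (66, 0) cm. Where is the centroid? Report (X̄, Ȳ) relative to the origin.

web: A = 38 × 170 = 6460.00, centroid at (85.00, 85.00).
flange: A = 170 × 32 = 5440.00, centroid at (85.00, 186.00).
ΣA = 11900.00 cm²
ΣAX̄ = (6460.00)(85.00) + (5440.00)(85.00) = 1011500.00 cm³
ΣAȲ = (6460.00)(85.00) + (5440.00)(186.00) = 1560940.00 cm³
X̄ = 1011500.00 / 11900.00 = 85.00 cm
Ȳ = 1560940.00 / 11900.00 = 131.17 cm

X̄ = 85.00 cm, Ȳ = 131.17 cm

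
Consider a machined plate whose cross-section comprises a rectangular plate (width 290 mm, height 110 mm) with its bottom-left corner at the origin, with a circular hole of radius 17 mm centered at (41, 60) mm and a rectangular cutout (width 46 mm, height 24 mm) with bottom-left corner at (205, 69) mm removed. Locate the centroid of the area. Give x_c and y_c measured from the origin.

x_c = 145.09 mm, y_c = 53.89 mm

plate: A = 290 × 110 = 31900.00, centroid at (145.00, 55.00).
hole 1: A = −π·17² = -907.92, centroid at (41.00, 60.00).
hole 2: A = −(46 × 24) = -1104.00, centroid at (228.00, 81.00).
ΣA = 29888.08 mm²
ΣAx_c = (31900.00)(145.00) + (-907.92)(41.00) + (-1104.00)(228.00) = 4336563.27 mm³
ΣAy_c = (31900.00)(55.00) + (-907.92)(60.00) + (-1104.00)(81.00) = 1610600.78 mm³
x_c = 4336563.27 / 29888.08 = 145.09 mm
y_c = 1610600.78 / 29888.08 = 53.89 mm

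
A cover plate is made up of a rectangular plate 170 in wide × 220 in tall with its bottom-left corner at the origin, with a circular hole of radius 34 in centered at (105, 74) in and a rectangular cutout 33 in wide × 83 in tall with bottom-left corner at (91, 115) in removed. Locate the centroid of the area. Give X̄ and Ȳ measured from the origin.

plate: A = 170 × 220 = 37400.00, centroid at (85.00, 110.00).
hole 1: A = −π·34² = -3631.68, centroid at (105.00, 74.00).
hole 2: A = −(33 × 83) = -2739.00, centroid at (107.50, 156.50).
ΣA = 31029.32 in²
ΣAX̄ = (37400.00)(85.00) + (-3631.68)(105.00) + (-2739.00)(107.50) = 2503230.98 in³
ΣAȲ = (37400.00)(110.00) + (-3631.68)(74.00) + (-2739.00)(156.50) = 3416602.10 in³
X̄ = 2503230.98 / 31029.32 = 80.67 in
Ȳ = 3416602.10 / 31029.32 = 110.11 in

X̄ = 80.67 in, Ȳ = 110.11 in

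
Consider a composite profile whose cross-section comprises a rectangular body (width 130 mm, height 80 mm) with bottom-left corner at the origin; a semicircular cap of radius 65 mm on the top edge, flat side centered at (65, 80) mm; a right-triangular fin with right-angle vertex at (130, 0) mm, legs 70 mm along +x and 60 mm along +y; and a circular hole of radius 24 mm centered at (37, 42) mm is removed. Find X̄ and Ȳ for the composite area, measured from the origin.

X̄ = 78.63 mm, Ȳ = 63.25 mm

rectangular body: A = 130 × 80 = 10400.00, centroid at (65.00, 40.00).
semicircular top: A = ½π·65² = 6636.61, centroid at (65.00, 107.59).
triangular fin: A = ½·70·60 = 2100.00, centroid at (153.33, 20.00).
hole: A = −π·24² = -1809.56, centroid at (37.00, 42.00).
ΣA = 17327.06 mm²
ΣAX̄ = (10400.00)(65.00) + (6636.61)(65.00) + (2100.00)(153.33) + (-1809.56)(37.00) = 1362426.32 mm³
ΣAȲ = (10400.00)(40.00) + (6636.61)(107.59) + (2100.00)(20.00) + (-1809.56)(42.00) = 1096011.08 mm³
X̄ = 1362426.32 / 17327.06 = 78.63 mm
Ȳ = 1096011.08 / 17327.06 = 63.25 mm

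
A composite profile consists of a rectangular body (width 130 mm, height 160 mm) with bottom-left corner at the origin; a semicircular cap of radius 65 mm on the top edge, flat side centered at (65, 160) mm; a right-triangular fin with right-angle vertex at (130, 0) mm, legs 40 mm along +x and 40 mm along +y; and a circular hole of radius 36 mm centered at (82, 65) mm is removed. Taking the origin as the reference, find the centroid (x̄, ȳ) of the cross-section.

x̄ = 64.73 mm, ȳ = 109.87 mm

rectangular body: A = 130 × 160 = 20800.00, centroid at (65.00, 80.00).
semicircular top: A = ½π·65² = 6636.61, centroid at (65.00, 187.59).
triangular fin: A = ½·40·40 = 800.00, centroid at (143.33, 13.33).
hole: A = −π·36² = -4071.50, centroid at (82.00, 65.00).
ΣA = 24165.11 mm²
ΣAx̄ = (20800.00)(65.00) + (6636.61)(65.00) + (800.00)(143.33) + (-4071.50)(82.00) = 1564183.27 mm³
ΣAȳ = (20800.00)(80.00) + (6636.61)(187.59) + (800.00)(13.33) + (-4071.50)(65.00) = 2654960.55 mm³
x̄ = 1564183.27 / 24165.11 = 64.73 mm
ȳ = 2654960.55 / 24165.11 = 109.87 mm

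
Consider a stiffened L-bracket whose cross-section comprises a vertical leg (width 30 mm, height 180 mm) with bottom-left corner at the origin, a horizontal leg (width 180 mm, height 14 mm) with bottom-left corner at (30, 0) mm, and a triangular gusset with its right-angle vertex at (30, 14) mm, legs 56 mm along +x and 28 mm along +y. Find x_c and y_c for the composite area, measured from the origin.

x_c = 48.43 mm, y_c = 59.96 mm

vertical leg: A = 30 × 180 = 5400.00, centroid at (15.00, 90.00).
horizontal leg: A = 180 × 14 = 2520.00, centroid at (120.00, 7.00).
gusset: A = ½·56·28 = 784.00, centroid at (48.67, 23.33).
ΣA = 8704.00 mm², ΣAx_c = 421554.67 mm³, ΣAy_c = 521933.33 mm³.
x_c = 421554.67/8704.00 = 48.43 mm; y_c = 521933.33/8704.00 = 59.96 mm.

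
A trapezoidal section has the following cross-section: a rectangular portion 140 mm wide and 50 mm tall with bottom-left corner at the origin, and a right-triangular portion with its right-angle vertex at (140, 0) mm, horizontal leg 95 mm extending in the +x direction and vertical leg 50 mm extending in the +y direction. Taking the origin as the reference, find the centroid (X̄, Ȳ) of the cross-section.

X̄ = 95.76 mm, Ȳ = 22.89 mm

rectangular portion: A = 140 × 50 = 7000.00, centroid at (70.00, 25.00).
triangular portion: A = ½·95·50 = 2375.00, centroid at (171.67, 16.67).
ΣA = 9375.00 mm²
ΣAX̄ = (7000.00)(70.00) + (2375.00)(171.67) = 897708.33 mm³
ΣAȲ = (7000.00)(25.00) + (2375.00)(16.67) = 214583.33 mm³
X̄ = 897708.33 / 9375.00 = 95.76 mm
Ȳ = 214583.33 / 9375.00 = 22.89 mm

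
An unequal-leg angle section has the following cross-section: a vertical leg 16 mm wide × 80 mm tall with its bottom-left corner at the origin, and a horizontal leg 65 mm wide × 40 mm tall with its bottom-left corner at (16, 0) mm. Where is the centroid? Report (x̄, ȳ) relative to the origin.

x̄ = 35.14 mm, ȳ = 26.60 mm

Part | A | x̄ᵢ | ȳᵢ | A·x̄ᵢ | A·ȳᵢ
vertical leg | 1280.00 | 8.00 | 40.00 | 10240.00 | 51200.00
horizontal leg | 2600.00 | 48.50 | 20.00 | 126100.00 | 52000.00
Σ | 3880.00 |  |  | 136340.00 | 103200.00
x̄ = 136340.00 / 3880.00 = 35.14 mm
ȳ = 103200.00 / 3880.00 = 26.60 mm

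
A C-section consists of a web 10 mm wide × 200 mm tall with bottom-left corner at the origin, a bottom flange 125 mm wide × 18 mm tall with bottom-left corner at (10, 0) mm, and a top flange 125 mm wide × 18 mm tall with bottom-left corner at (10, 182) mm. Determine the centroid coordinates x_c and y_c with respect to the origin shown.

x_c = 51.73 mm, y_c = 100.00 mm

Part | A | x̄ᵢ | ȳᵢ | A·x̄ᵢ | A·ȳᵢ
web | 2000.00 | 5.00 | 100.00 | 10000.00 | 200000.00
bottom flange | 2250.00 | 72.50 | 9.00 | 163125.00 | 20250.00
top flange | 2250.00 | 72.50 | 191.00 | 163125.00 | 429750.00
Σ | 6500.00 |  |  | 336250.00 | 650000.00
x_c = 336250.00 / 6500.00 = 51.73 mm
y_c = 650000.00 / 6500.00 = 100.00 mm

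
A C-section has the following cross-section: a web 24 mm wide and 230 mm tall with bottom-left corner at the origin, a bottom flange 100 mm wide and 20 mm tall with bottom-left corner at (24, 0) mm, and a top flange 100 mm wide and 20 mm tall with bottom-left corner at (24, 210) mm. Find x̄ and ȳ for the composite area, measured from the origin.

x̄ = 38.05 mm, ȳ = 115.00 mm

web: A = 24 × 230 = 5520.00, centroid at (12.00, 115.00).
bottom flange: A = 100 × 20 = 2000.00, centroid at (74.00, 10.00).
top flange: A = 100 × 20 = 2000.00, centroid at (74.00, 220.00).
ΣA = 9520.00 mm²
ΣAx̄ = (5520.00)(12.00) + (2000.00)(74.00) + (2000.00)(74.00) = 362240.00 mm³
ΣAȳ = (5520.00)(115.00) + (2000.00)(10.00) + (2000.00)(220.00) = 1094800.00 mm³
x̄ = 362240.00 / 9520.00 = 38.05 mm
ȳ = 1094800.00 / 9520.00 = 115.00 mm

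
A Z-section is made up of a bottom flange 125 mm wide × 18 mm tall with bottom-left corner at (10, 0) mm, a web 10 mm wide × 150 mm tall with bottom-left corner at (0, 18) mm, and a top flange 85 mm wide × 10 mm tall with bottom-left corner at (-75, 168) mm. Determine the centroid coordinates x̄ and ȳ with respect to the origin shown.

x̄ = 31.09 mm, ȳ = 66.70 mm

Part | A | x̄ᵢ | ȳᵢ | A·x̄ᵢ | A·ȳᵢ
bottom flange | 2250.00 | 72.50 | 9.00 | 163125.00 | 20250.00
web | 1500.00 | 5.00 | 93.00 | 7500.00 | 139500.00
top flange | 850.00 | -32.50 | 173.00 | -27625.00 | 147050.00
Σ | 4600.00 |  |  | 143000.00 | 306800.00
x̄ = 143000.00 / 4600.00 = 31.09 mm
ȳ = 306800.00 / 4600.00 = 66.70 mm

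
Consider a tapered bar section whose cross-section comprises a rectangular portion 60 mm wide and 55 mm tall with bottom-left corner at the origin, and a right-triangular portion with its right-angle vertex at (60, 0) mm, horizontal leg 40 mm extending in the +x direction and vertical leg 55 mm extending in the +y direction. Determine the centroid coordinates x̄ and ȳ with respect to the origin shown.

Part | A | x̄ᵢ | ȳᵢ | A·x̄ᵢ | A·ȳᵢ
rectangular portion | 3300.00 | 30.00 | 27.50 | 99000.00 | 90750.00
triangular portion | 1100.00 | 73.33 | 18.33 | 80666.67 | 20166.67
Σ | 4400.00 |  |  | 179666.67 | 110916.67
x̄ = 179666.67 / 4400.00 = 40.83 mm
ȳ = 110916.67 / 4400.00 = 25.21 mm

x̄ = 40.83 mm, ȳ = 25.21 mm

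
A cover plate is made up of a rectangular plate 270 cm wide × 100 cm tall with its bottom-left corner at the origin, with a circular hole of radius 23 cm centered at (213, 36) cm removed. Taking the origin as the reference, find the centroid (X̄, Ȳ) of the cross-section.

X̄ = 129.88 cm, Ȳ = 50.92 cm

Part | A | x̄ᵢ | ȳᵢ | A·x̄ᵢ | A·ȳᵢ
plate | 27000.00 | 135.00 | 50.00 | 3645000.00 | 1350000.00
hole | -1661.90 | 213.00 | 36.00 | -353985.24 | -59828.49
Σ | 25338.10 |  |  | 3291014.76 | 1290171.51
X̄ = 3291014.76 / 25338.10 = 129.88 cm
Ȳ = 1290171.51 / 25338.10 = 50.92 cm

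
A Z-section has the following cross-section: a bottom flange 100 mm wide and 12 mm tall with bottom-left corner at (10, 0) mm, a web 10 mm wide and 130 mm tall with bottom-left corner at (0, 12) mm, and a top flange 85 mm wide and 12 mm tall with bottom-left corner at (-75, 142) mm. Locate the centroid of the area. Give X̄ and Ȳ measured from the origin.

X̄ = 12.88 mm, Ȳ = 73.37 mm

bottom flange: A = 100 × 12 = 1200.00, centroid at (60.00, 6.00).
web: A = 10 × 130 = 1300.00, centroid at (5.00, 77.00).
top flange: A = 85 × 12 = 1020.00, centroid at (-32.50, 148.00).
ΣA = 3520.00 mm², ΣAX̄ = 45350.00 mm³, ΣAȲ = 258260.00 mm³.
X̄ = 45350.00/3520.00 = 12.88 mm; Ȳ = 258260.00/3520.00 = 73.37 mm.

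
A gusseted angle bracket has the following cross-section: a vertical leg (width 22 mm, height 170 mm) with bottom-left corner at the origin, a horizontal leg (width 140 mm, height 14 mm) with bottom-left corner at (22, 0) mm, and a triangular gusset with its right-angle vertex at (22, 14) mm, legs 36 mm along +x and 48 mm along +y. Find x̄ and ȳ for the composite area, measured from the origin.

vertical leg: A = 22 × 170 = 3740.00, centroid at (11.00, 85.00).
horizontal leg: A = 140 × 14 = 1960.00, centroid at (92.00, 7.00).
gusset: A = ½·36·48 = 864.00, centroid at (34.00, 30.00).
ΣA = 6564.00 mm², ΣAx̄ = 250836.00 mm³, ΣAȳ = 357540.00 mm³.
x̄ = 250836.00/6564.00 = 38.21 mm; ȳ = 357540.00/6564.00 = 54.47 mm.

x̄ = 38.21 mm, ȳ = 54.47 mm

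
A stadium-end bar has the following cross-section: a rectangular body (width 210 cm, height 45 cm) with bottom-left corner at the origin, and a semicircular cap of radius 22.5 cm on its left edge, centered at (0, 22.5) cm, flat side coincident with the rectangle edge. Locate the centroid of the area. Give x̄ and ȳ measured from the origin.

x̄ = 96.11 cm, ȳ = 22.50 cm

rectangular body: A = 210 × 45 = 9450.00, centroid at (105.00, 22.50).
semicircular end: A = ½π·22.5² = 795.22, centroid at (-9.55, 22.50).
ΣA = 10245.22 cm²
ΣAx̄ = (9450.00)(105.00) + (795.22)(-9.55) = 984656.25 cm³
ΣAȳ = (9450.00)(22.50) + (795.22)(22.50) = 230517.35 cm³
x̄ = 984656.25 / 10245.22 = 96.11 cm
ȳ = 230517.35 / 10245.22 = 22.50 cm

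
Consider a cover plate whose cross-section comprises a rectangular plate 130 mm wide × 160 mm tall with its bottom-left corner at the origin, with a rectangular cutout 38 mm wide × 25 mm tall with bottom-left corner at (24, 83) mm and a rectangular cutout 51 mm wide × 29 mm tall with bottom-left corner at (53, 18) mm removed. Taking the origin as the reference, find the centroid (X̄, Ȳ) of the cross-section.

plate: A = 130 × 160 = 20800.00, centroid at (65.00, 80.00).
hole 1: A = −(38 × 25) = -950.00, centroid at (43.00, 95.50).
hole 2: A = −(51 × 29) = -1479.00, centroid at (78.50, 32.50).
ΣA = 18371.00 mm²
ΣAX̄ = (20800.00)(65.00) + (-950.00)(43.00) + (-1479.00)(78.50) = 1195048.50 mm³
ΣAȲ = (20800.00)(80.00) + (-950.00)(95.50) + (-1479.00)(32.50) = 1525207.50 mm³
X̄ = 1195048.50 / 18371.00 = 65.05 mm
Ȳ = 1525207.50 / 18371.00 = 83.02 mm

X̄ = 65.05 mm, Ȳ = 83.02 mm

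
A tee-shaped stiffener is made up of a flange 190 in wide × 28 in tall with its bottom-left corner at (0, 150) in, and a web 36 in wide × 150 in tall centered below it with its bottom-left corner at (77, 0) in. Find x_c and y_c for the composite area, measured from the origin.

web: A = 36 × 150 = 5400.00, centroid at (95.00, 75.00).
flange: A = 190 × 28 = 5320.00, centroid at (95.00, 164.00).
ΣA = 10720.00 in²
ΣAx_c = (5400.00)(95.00) + (5320.00)(95.00) = 1018400.00 in³
ΣAy_c = (5400.00)(75.00) + (5320.00)(164.00) = 1277480.00 in³
x_c = 1018400.00 / 10720.00 = 95.00 in
y_c = 1277480.00 / 10720.00 = 119.17 in

x_c = 95.00 in, y_c = 119.17 in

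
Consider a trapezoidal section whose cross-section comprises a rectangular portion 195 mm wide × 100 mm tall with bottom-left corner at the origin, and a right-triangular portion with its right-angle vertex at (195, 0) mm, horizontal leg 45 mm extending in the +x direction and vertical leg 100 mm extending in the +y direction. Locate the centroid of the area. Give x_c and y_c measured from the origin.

x_c = 109.14 mm, y_c = 48.28 mm

rectangular portion: A = 195 × 100 = 19500.00, centroid at (97.50, 50.00).
triangular portion: A = ½·45·100 = 2250.00, centroid at (210.00, 33.33).
ΣA = 21750.00 mm², ΣAx_c = 2373750.00 mm³, ΣAy_c = 1050000.00 mm³.
x_c = 2373750.00/21750.00 = 109.14 mm; y_c = 1050000.00/21750.00 = 48.28 mm.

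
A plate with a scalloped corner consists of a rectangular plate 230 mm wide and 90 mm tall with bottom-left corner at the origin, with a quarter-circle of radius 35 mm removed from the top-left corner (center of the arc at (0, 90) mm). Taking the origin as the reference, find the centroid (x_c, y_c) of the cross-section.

x_c = 119.88 mm, y_c = 43.53 mm

plate: A = 230 × 90 = 20700.00, centroid at (115.00, 45.00).
removed quarter-circle: A = −¼π·35² = -962.11, centroid at (14.85, 75.15).
ΣA = 19737.89 mm², ΣAx_c = 2366208.33 mm³, ΣAy_c = 859201.52 mm³.
x_c = 2366208.33/19737.89 = 119.88 mm; y_c = 859201.52/19737.89 = 43.53 mm.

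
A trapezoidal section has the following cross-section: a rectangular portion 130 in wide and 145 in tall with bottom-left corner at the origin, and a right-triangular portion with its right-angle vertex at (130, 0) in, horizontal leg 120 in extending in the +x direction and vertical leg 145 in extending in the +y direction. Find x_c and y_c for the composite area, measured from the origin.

rectangular portion: A = 130 × 145 = 18850.00, centroid at (65.00, 72.50).
triangular portion: A = ½·120·145 = 8700.00, centroid at (170.00, 48.33).
ΣA = 27550.00 in²
ΣAx_c = (18850.00)(65.00) + (8700.00)(170.00) = 2704250.00 in³
ΣAy_c = (18850.00)(72.50) + (8700.00)(48.33) = 1787125.00 in³
x_c = 2704250.00 / 27550.00 = 98.16 in
y_c = 1787125.00 / 27550.00 = 64.87 in

x_c = 98.16 in, y_c = 64.87 in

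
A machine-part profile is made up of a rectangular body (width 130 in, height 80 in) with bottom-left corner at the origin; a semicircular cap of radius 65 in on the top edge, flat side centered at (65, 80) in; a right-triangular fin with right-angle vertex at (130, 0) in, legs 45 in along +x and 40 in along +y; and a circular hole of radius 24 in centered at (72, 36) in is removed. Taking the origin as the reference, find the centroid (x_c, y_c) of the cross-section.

x_c = 68.68 in, y_c = 66.77 in

Part | A | x̄ᵢ | ȳᵢ | A·x̄ᵢ | A·ȳᵢ
rectangular body | 10400.00 | 65.00 | 40.00 | 676000.00 | 416000.00
semicircular top | 6636.61 | 65.00 | 107.59 | 431379.94 | 714012.49
triangular fin | 900.00 | 145.00 | 13.33 | 130500.00 | 12000.00
hole | -1809.56 | 72.00 | 36.00 | -130288.13 | -65144.07
Σ | 16127.06 |  |  | 1107591.81 | 1076868.43
x_c = 1107591.81 / 16127.06 = 68.68 in
y_c = 1076868.43 / 16127.06 = 66.77 in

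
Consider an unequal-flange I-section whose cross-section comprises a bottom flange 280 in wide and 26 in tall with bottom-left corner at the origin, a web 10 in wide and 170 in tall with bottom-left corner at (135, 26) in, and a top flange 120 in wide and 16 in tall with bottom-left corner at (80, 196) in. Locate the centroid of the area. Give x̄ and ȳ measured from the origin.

Part | A | x̄ᵢ | ȳᵢ | A·x̄ᵢ | A·ȳᵢ
bottom flange | 7280.00 | 140.00 | 13.00 | 1019200.00 | 94640.00
web | 1700.00 | 140.00 | 111.00 | 238000.00 | 188700.00
top flange | 1920.00 | 140.00 | 204.00 | 268800.00 | 391680.00
Σ | 10900.00 |  |  | 1526000.00 | 675020.00
x̄ = 1526000.00 / 10900.00 = 140.00 in
ȳ = 675020.00 / 10900.00 = 61.93 in

x̄ = 140.00 in, ȳ = 61.93 in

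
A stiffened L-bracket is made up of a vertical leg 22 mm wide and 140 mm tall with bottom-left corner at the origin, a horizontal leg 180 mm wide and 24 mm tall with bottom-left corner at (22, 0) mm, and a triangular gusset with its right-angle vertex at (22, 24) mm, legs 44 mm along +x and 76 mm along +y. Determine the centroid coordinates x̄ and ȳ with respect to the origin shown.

Part | A | x̄ᵢ | ȳᵢ | A·x̄ᵢ | A·ȳᵢ
vertical leg | 3080.00 | 11.00 | 70.00 | 33880.00 | 215600.00
horizontal leg | 4320.00 | 112.00 | 12.00 | 483840.00 | 51840.00
gusset | 1672.00 | 36.67 | 49.33 | 61306.67 | 82485.33
Σ | 9072.00 |  |  | 579026.67 | 349925.33
x̄ = 579026.67 / 9072.00 = 63.83 mm
ȳ = 349925.33 / 9072.00 = 38.57 mm

x̄ = 63.83 mm, ȳ = 38.57 mm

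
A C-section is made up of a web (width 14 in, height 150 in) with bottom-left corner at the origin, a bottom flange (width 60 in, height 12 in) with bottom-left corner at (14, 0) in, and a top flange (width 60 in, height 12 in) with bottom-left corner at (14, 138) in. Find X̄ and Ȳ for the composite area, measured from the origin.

web: A = 14 × 150 = 2100.00, centroid at (7.00, 75.00).
bottom flange: A = 60 × 12 = 720.00, centroid at (44.00, 6.00).
top flange: A = 60 × 12 = 720.00, centroid at (44.00, 144.00).
ΣA = 3540.00 in², ΣAX̄ = 78060.00 in³, ΣAȲ = 265500.00 in³.
X̄ = 78060.00/3540.00 = 22.05 in; Ȳ = 265500.00/3540.00 = 75.00 in.

X̄ = 22.05 in, Ȳ = 75.00 in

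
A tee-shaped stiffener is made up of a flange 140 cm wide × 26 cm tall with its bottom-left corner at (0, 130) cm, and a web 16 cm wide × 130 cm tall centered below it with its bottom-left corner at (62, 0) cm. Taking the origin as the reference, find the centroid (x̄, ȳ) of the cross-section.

web: A = 16 × 130 = 2080.00, centroid at (70.00, 65.00).
flange: A = 140 × 26 = 3640.00, centroid at (70.00, 143.00).
ΣA = 5720.00 cm²
ΣAx̄ = (2080.00)(70.00) + (3640.00)(70.00) = 400400.00 cm³
ΣAȳ = (2080.00)(65.00) + (3640.00)(143.00) = 655720.00 cm³
x̄ = 400400.00 / 5720.00 = 70.00 cm
ȳ = 655720.00 / 5720.00 = 114.64 cm

x̄ = 70.00 cm, ȳ = 114.64 cm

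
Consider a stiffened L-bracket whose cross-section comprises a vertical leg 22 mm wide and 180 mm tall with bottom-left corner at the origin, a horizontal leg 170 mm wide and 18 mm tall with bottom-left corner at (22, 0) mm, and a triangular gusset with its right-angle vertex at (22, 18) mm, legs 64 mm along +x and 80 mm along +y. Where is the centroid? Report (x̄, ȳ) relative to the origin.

x̄ = 50.30 mm, ȳ = 52.01 mm

vertical leg: A = 22 × 180 = 3960.00, centroid at (11.00, 90.00).
horizontal leg: A = 170 × 18 = 3060.00, centroid at (107.00, 9.00).
gusset: A = ½·64·80 = 2560.00, centroid at (43.33, 44.67).
ΣA = 9580.00 mm²
ΣAx̄ = (3960.00)(11.00) + (3060.00)(107.00) + (2560.00)(43.33) = 481913.33 mm³
ΣAȳ = (3960.00)(90.00) + (3060.00)(9.00) + (2560.00)(44.67) = 498286.67 mm³
x̄ = 481913.33 / 9580.00 = 50.30 mm
ȳ = 498286.67 / 9580.00 = 52.01 mm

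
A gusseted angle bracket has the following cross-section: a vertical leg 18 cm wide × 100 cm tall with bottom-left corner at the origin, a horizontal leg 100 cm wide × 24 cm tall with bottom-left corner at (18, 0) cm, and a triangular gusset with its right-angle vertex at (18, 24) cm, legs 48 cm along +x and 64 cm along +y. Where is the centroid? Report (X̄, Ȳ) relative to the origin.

X̄ = 40.38 cm, Ȳ = 32.85 cm

vertical leg: A = 18 × 100 = 1800.00, centroid at (9.00, 50.00).
horizontal leg: A = 100 × 24 = 2400.00, centroid at (68.00, 12.00).
gusset: A = ½·48·64 = 1536.00, centroid at (34.00, 45.33).
ΣA = 5736.00 cm², ΣAX̄ = 231624.00 cm³, ΣAȲ = 188432.00 cm³.
X̄ = 231624.00/5736.00 = 40.38 cm; Ȳ = 188432.00/5736.00 = 32.85 cm.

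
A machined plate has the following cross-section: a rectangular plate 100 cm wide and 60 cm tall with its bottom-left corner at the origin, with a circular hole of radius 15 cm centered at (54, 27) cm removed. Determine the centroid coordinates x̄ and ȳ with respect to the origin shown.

x̄ = 49.47 cm, ȳ = 30.40 cm

plate: A = 100 × 60 = 6000.00, centroid at (50.00, 30.00).
hole: A = −π·15² = -706.86, centroid at (54.00, 27.00).
ΣA = 5293.14 cm², ΣAx̄ = 261829.65 cm³, ΣAȳ = 160914.82 cm³.
x̄ = 261829.65/5293.14 = 49.47 cm; ȳ = 160914.82/5293.14 = 30.40 cm.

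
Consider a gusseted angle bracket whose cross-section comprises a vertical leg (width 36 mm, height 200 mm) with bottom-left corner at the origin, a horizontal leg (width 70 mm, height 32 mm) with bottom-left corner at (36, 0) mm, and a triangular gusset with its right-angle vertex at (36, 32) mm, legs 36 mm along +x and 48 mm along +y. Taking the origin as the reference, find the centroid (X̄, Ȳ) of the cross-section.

vertical leg: A = 36 × 200 = 7200.00, centroid at (18.00, 100.00).
horizontal leg: A = 70 × 32 = 2240.00, centroid at (71.00, 16.00).
gusset: A = ½·36·48 = 864.00, centroid at (48.00, 48.00).
ΣA = 10304.00 mm²
ΣAX̄ = (7200.00)(18.00) + (2240.00)(71.00) + (864.00)(48.00) = 330112.00 mm³
ΣAȲ = (7200.00)(100.00) + (2240.00)(16.00) + (864.00)(48.00) = 797312.00 mm³
X̄ = 330112.00 / 10304.00 = 32.04 mm
Ȳ = 797312.00 / 10304.00 = 77.38 mm

X̄ = 32.04 mm, Ȳ = 77.38 mm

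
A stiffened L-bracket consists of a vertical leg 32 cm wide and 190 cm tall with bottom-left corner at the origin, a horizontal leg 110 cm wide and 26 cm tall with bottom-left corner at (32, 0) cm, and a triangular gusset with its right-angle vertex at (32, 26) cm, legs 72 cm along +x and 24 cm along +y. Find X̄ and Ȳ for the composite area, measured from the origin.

Part | A | x̄ᵢ | ȳᵢ | A·x̄ᵢ | A·ȳᵢ
vertical leg | 6080.00 | 16.00 | 95.00 | 97280.00 | 577600.00
horizontal leg | 2860.00 | 87.00 | 13.00 | 248820.00 | 37180.00
gusset | 864.00 | 56.00 | 34.00 | 48384.00 | 29376.00
Σ | 9804.00 |  |  | 394484.00 | 644156.00
X̄ = 394484.00 / 9804.00 = 40.24 cm
Ȳ = 644156.00 / 9804.00 = 65.70 cm

X̄ = 40.24 cm, Ȳ = 65.70 cm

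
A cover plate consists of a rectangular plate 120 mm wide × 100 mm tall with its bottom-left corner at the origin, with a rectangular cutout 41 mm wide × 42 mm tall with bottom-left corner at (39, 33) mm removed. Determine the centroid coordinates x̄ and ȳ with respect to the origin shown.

plate: A = 120 × 100 = 12000.00, centroid at (60.00, 50.00).
hole: A = −(41 × 42) = -1722.00, centroid at (59.50, 54.00).
ΣA = 10278.00 mm²
ΣAx̄ = (12000.00)(60.00) + (-1722.00)(59.50) = 617541.00 mm³
ΣAȳ = (12000.00)(50.00) + (-1722.00)(54.00) = 507012.00 mm³
x̄ = 617541.00 / 10278.00 = 60.08 mm
ȳ = 507012.00 / 10278.00 = 49.33 mm

x̄ = 60.08 mm, ȳ = 49.33 mm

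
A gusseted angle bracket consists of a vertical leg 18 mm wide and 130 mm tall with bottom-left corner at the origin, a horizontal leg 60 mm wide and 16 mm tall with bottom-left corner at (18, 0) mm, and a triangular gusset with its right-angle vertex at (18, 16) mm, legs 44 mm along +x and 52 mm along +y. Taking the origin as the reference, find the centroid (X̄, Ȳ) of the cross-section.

X̄ = 23.52 mm, Ȳ = 44.53 mm

vertical leg: A = 18 × 130 = 2340.00, centroid at (9.00, 65.00).
horizontal leg: A = 60 × 16 = 960.00, centroid at (48.00, 8.00).
gusset: A = ½·44·52 = 1144.00, centroid at (32.67, 33.33).
ΣA = 4444.00 mm²
ΣAX̄ = (2340.00)(9.00) + (960.00)(48.00) + (1144.00)(32.67) = 104510.67 mm³
ΣAȲ = (2340.00)(65.00) + (960.00)(8.00) + (1144.00)(33.33) = 197913.33 mm³
X̄ = 104510.67 / 4444.00 = 23.52 mm
Ȳ = 197913.33 / 4444.00 = 44.53 mm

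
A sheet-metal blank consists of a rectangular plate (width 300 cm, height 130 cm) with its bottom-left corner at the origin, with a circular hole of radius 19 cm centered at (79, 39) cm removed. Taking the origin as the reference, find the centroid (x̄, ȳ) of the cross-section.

x̄ = 152.13 cm, ȳ = 65.78 cm

Part | A | x̄ᵢ | ȳᵢ | A·x̄ᵢ | A·ȳᵢ
plate | 39000.00 | 150.00 | 65.00 | 5850000.00 | 2535000.00
hole | -1134.11 | 79.00 | 39.00 | -89595.08 | -44230.48
Σ | 37865.89 |  |  | 5760404.92 | 2490769.52
x̄ = 5760404.92 / 37865.89 = 152.13 cm
ȳ = 2490769.52 / 37865.89 = 65.78 cm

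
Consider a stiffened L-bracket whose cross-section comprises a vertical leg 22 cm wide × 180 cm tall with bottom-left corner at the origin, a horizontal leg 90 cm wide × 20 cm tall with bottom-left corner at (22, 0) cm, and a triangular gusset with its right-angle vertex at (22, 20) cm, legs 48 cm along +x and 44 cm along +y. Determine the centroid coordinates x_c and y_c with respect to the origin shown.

x_c = 29.97 cm, y_c = 60.30 cm

vertical leg: A = 22 × 180 = 3960.00, centroid at (11.00, 90.00).
horizontal leg: A = 90 × 20 = 1800.00, centroid at (67.00, 10.00).
gusset: A = ½·48·44 = 1056.00, centroid at (38.00, 34.67).
ΣA = 6816.00 cm²
ΣAx_c = (3960.00)(11.00) + (1800.00)(67.00) + (1056.00)(38.00) = 204288.00 cm³
ΣAy_c = (3960.00)(90.00) + (1800.00)(10.00) + (1056.00)(34.67) = 411008.00 cm³
x_c = 204288.00 / 6816.00 = 29.97 cm
y_c = 411008.00 / 6816.00 = 60.30 cm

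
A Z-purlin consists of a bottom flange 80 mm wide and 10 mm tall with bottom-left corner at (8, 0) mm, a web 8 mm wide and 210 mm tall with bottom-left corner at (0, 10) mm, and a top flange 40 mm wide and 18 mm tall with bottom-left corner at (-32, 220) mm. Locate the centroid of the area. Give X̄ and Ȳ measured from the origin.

X̄ = 11.40 mm, Ȳ = 113.15 mm

Part | A | x̄ᵢ | ȳᵢ | A·x̄ᵢ | A·ȳᵢ
bottom flange | 800.00 | 48.00 | 5.00 | 38400.00 | 4000.00
web | 1680.00 | 4.00 | 115.00 | 6720.00 | 193200.00
top flange | 720.00 | -12.00 | 229.00 | -8640.00 | 164880.00
Σ | 3200.00 |  |  | 36480.00 | 362080.00
X̄ = 36480.00 / 3200.00 = 11.40 mm
Ȳ = 362080.00 / 3200.00 = 113.15 mm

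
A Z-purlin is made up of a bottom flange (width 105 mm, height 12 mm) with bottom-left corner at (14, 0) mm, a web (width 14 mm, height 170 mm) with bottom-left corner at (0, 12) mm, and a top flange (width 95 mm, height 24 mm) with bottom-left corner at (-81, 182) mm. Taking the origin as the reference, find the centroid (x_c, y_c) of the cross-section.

x_c = 4.07 mm, y_c = 114.99 mm

bottom flange: A = 105 × 12 = 1260.00, centroid at (66.50, 6.00).
web: A = 14 × 170 = 2380.00, centroid at (7.00, 97.00).
top flange: A = 95 × 24 = 2280.00, centroid at (-33.50, 194.00).
ΣA = 5920.00 mm²
ΣAx_c = (1260.00)(66.50) + (2380.00)(7.00) + (2280.00)(-33.50) = 24070.00 mm³
ΣAy_c = (1260.00)(6.00) + (2380.00)(97.00) + (2280.00)(194.00) = 680740.00 mm³
x_c = 24070.00 / 5920.00 = 4.07 mm
y_c = 680740.00 / 5920.00 = 114.99 mm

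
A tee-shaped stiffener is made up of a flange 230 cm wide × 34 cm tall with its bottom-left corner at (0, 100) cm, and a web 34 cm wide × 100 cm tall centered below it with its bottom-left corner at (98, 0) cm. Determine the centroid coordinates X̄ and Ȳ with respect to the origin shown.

X̄ = 115.00 cm, Ȳ = 96.70 cm

web: A = 34 × 100 = 3400.00, centroid at (115.00, 50.00).
flange: A = 230 × 34 = 7820.00, centroid at (115.00, 117.00).
ΣA = 11220.00 cm²
ΣAX̄ = (3400.00)(115.00) + (7820.00)(115.00) = 1290300.00 cm³
ΣAȲ = (3400.00)(50.00) + (7820.00)(117.00) = 1084940.00 cm³
X̄ = 1290300.00 / 11220.00 = 115.00 cm
Ȳ = 1084940.00 / 11220.00 = 96.70 cm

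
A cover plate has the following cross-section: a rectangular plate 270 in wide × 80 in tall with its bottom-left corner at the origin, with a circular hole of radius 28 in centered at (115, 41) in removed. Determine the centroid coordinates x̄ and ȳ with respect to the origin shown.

Part | A | x̄ᵢ | ȳᵢ | A·x̄ᵢ | A·ȳᵢ
plate | 21600.00 | 135.00 | 40.00 | 2916000.00 | 864000.00
hole | -2463.01 | 115.00 | 41.00 | -283245.99 | -100983.35
Σ | 19136.99 |  |  | 2632754.01 | 763016.65
x̄ = 2632754.01 / 19136.99 = 137.57 in
ȳ = 763016.65 / 19136.99 = 39.87 in

x̄ = 137.57 in, ȳ = 39.87 in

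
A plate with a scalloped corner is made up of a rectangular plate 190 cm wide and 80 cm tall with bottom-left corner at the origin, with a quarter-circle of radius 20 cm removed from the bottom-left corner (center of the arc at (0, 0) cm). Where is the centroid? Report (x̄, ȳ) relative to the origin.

Part | A | x̄ᵢ | ȳᵢ | A·x̄ᵢ | A·ȳᵢ
plate | 15200.00 | 95.00 | 40.00 | 1444000.00 | 608000.00
removed quarter-circle | -314.16 | 8.49 | 8.49 | -2666.67 | -2666.67
Σ | 14885.84 |  |  | 1441333.33 | 605333.33
x̄ = 1441333.33 / 14885.84 = 96.83 cm
ȳ = 605333.33 / 14885.84 = 40.67 cm

x̄ = 96.83 cm, ȳ = 40.67 cm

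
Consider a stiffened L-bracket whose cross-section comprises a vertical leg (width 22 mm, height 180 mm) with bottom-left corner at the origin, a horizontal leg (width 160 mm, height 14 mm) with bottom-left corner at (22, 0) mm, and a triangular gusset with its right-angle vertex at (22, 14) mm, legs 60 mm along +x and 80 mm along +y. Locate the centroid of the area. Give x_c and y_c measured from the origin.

vertical leg: A = 22 × 180 = 3960.00, centroid at (11.00, 90.00).
horizontal leg: A = 160 × 14 = 2240.00, centroid at (102.00, 7.00).
gusset: A = ½·60·80 = 2400.00, centroid at (42.00, 40.67).
ΣA = 8600.00 mm², ΣAx_c = 372840.00 mm³, ΣAy_c = 469680.00 mm³.
x_c = 372840.00/8600.00 = 43.35 mm; y_c = 469680.00/8600.00 = 54.61 mm.

x_c = 43.35 mm, y_c = 54.61 mm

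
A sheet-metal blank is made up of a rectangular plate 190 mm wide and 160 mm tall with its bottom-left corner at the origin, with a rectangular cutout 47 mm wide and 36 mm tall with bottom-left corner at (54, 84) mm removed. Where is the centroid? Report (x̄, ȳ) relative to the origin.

x̄ = 96.03 mm, ȳ = 78.70 mm

Part | A | x̄ᵢ | ȳᵢ | A·x̄ᵢ | A·ȳᵢ
plate | 30400.00 | 95.00 | 80.00 | 2888000.00 | 2432000.00
hole | -1692.00 | 77.50 | 102.00 | -131130.00 | -172584.00
Σ | 28708.00 |  |  | 2756870.00 | 2259416.00
x̄ = 2756870.00 / 28708.00 = 96.03 mm
ȳ = 2259416.00 / 28708.00 = 78.70 mm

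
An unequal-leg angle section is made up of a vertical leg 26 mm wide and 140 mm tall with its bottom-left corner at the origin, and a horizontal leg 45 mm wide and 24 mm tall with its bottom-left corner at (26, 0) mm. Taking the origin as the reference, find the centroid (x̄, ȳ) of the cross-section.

vertical leg: A = 26 × 140 = 3640.00, centroid at (13.00, 70.00).
horizontal leg: A = 45 × 24 = 1080.00, centroid at (48.50, 12.00).
ΣA = 4720.00 mm², ΣAx̄ = 99700.00 mm³, ΣAȳ = 267760.00 mm³.
x̄ = 99700.00/4720.00 = 21.12 mm; ȳ = 267760.00/4720.00 = 56.73 mm.

x̄ = 21.12 mm, ȳ = 56.73 mm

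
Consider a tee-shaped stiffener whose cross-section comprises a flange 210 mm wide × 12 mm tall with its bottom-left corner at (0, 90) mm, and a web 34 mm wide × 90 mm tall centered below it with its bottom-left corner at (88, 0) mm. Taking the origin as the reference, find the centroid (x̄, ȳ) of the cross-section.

x̄ = 105.00 mm, ȳ = 68.03 mm

web: A = 34 × 90 = 3060.00, centroid at (105.00, 45.00).
flange: A = 210 × 12 = 2520.00, centroid at (105.00, 96.00).
ΣA = 5580.00 mm²
ΣAx̄ = (3060.00)(105.00) + (2520.00)(105.00) = 585900.00 mm³
ΣAȳ = (3060.00)(45.00) + (2520.00)(96.00) = 379620.00 mm³
x̄ = 585900.00 / 5580.00 = 105.00 mm
ȳ = 379620.00 / 5580.00 = 68.03 mm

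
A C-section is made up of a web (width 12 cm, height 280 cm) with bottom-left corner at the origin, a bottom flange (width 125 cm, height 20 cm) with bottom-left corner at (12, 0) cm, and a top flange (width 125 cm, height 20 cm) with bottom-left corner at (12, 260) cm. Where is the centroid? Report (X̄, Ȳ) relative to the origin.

X̄ = 46.97 cm, Ȳ = 140.00 cm

Part | A | x̄ᵢ | ȳᵢ | A·x̄ᵢ | A·ȳᵢ
web | 3360.00 | 6.00 | 140.00 | 20160.00 | 470400.00
bottom flange | 2500.00 | 74.50 | 10.00 | 186250.00 | 25000.00
top flange | 2500.00 | 74.50 | 270.00 | 186250.00 | 675000.00
Σ | 8360.00 |  |  | 392660.00 | 1170400.00
X̄ = 392660.00 / 8360.00 = 46.97 cm
Ȳ = 1170400.00 / 8360.00 = 140.00 cm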